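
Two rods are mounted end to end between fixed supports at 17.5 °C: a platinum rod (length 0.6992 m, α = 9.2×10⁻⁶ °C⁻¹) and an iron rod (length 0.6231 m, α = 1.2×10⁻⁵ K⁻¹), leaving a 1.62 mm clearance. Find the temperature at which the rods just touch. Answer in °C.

T = 134 °C

Gap closes when ΔL₁ + ΔL₂ = 1.62 mm = 1.62×10⁻³ m
(α₁L₁ + α₂L₂)ΔT = g
α₁L₁ + α₂L₂ = 9.2×10⁻⁶×0.6992 + 1.2×10⁻⁵×0.6231 = 1.390984×10⁻⁵ m/K
ΔT = 1.62×10⁻³ / 1.390984×10⁻⁵ = 116.46 K
T = 17.5 + 116.46 = 133.96 °C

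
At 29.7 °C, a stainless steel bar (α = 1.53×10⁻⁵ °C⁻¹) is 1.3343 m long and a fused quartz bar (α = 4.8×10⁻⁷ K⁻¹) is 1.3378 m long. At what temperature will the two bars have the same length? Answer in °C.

T = 206.7 °C

Equal length when α₁L₁ΔT − α₂L₂ΔT = L₂ − L₁ = 3.50×10⁻³ m
α₁L₁ = 2.041479×10⁻⁵, α₂L₂ = 6.42144×10⁻⁷ → Δ(αL) = 1.9772646×10⁻⁵ m/K
ΔT = 3.50×10⁻³ / 1.9772646×10⁻⁵ = 177.012 K, so T = 29.7 + 177.012 = 206.712 °C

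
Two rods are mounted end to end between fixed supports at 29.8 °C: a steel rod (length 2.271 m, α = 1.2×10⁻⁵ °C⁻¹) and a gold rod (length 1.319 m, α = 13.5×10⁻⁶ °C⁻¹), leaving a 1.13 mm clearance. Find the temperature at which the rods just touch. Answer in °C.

Gap closes when ΔL₁ + ΔL₂ = 1.13 mm = 1.13×10⁻³ m
(α₁L₁ + α₂L₂)ΔT = g
α₁L₁ + α₂L₂ = 1.2×10⁻⁵×2.271 + 13.5×10⁻⁶×1.319 = 4.50585×10⁻⁵ m/K
ΔT = 1.13×10⁻³ / 4.50585×10⁻⁵ = 25.079 K
T = 29.8 + 25.079 = 54.879 °C

T = 54.9 °C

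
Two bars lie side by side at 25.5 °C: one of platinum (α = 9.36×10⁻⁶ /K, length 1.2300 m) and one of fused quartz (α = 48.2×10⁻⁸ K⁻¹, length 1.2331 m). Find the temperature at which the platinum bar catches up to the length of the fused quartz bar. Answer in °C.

Equal length when α₁L₁ΔT − α₂L₂ΔT = L₂ − L₁ = 3.10×10⁻³ m
α₁L₁ = 1.15128×10⁻⁵, α₂L₂ = 5.943542×10⁻⁷ → Δ(αL) = 1.09184458×10⁻⁵ m/K
ΔT = 3.10×10⁻³ / 1.09184458×10⁻⁵ = 283.923 K, so T = 25.5 + 283.923 = 309.423 °C

T = 309.4 °C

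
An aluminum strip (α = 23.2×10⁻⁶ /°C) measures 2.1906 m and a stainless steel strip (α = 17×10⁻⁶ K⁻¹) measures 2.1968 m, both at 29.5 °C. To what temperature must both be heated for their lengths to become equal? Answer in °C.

L₁(1 + α₁ΔT) = L₂(1 + α₂ΔT) ⇒ ΔT = (L₂ − L₁)/(α₁L₁ − α₂L₂)
L₂ − L₁ = 2.1968 − 2.1906 = 6.20×10⁻³ m
α₁L₁ − α₂L₂ = 23.2×10⁻⁶×2.1906 − 17×10⁻⁶×2.1968 = 1.347632×10⁻⁵ m/K
ΔT = 6.20×10⁻³ / 1.347632×10⁻⁵ = 460.066 K
T = 29.5 + 460.066 = 489.566 °C

T = 489.6 °C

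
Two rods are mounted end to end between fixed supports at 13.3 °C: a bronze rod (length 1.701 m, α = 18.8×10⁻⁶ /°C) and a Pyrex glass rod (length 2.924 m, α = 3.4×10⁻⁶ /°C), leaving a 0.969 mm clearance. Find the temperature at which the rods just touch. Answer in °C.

T = 36.4 °C

Gap closes when ΔL₁ + ΔL₂ = 0.969 mm = 9.69×10⁻⁴ m
(α₁L₁ + α₂L₂)ΔT = g
α₁L₁ + α₂L₂ = 18.8×10⁻⁶×1.701 + 3.4×10⁻⁶×2.924 = 4.19204×10⁻⁵ m/K
ΔT = 9.69×10⁻⁴ / 4.19204×10⁻⁵ = 23.115 K
T = 13.3 + 23.115 = 36.415 °C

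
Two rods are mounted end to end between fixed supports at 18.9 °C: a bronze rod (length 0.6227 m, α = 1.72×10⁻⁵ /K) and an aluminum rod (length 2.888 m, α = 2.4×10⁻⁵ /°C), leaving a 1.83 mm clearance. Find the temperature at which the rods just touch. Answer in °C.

Gap closes when ΔL₁ + ΔL₂ = 1.83 mm = 1.83×10⁻³ m
(α₁L₁ + α₂L₂)ΔT = g
α₁L₁ + α₂L₂ = 1.72×10⁻⁵×0.6227 + 2.4×10⁻⁵×2.888 = 8.002244×10⁻⁵ m/K
ΔT = 1.83×10⁻³ / 8.002244×10⁻⁵ = 22.869 K
T = 18.9 + 22.869 = 41.769 °C

T = 41.8 °C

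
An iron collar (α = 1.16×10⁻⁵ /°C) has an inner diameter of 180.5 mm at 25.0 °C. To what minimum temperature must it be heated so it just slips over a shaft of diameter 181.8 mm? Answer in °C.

T = 646 °C

Required Δd = 181.8 − 180.5 = 1.3 mm
Δd = αd₀ΔT ⇒ ΔT = Δd/(αd₀) = 1.3 / (1.16×10⁻⁵ × 180.5) = 620.88 K
T_min = 25.0 + 620.88 = 645.88 °C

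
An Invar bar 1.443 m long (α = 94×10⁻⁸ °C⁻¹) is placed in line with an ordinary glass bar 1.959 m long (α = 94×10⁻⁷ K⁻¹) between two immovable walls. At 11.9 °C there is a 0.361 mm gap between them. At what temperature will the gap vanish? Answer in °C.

α₁L₁ = 1.35642×10⁻⁶ m/K, α₂L₂ = 1.84146×10⁻⁵ m/K → total 1.977102×10⁻⁵ m/K
ΔT = g/(α₁L₁+α₂L₂) = 3.61×10⁻⁴ / 1.977102×10⁻⁵ = 18.259 K
T = 11.9 + 18.259 = 30.159 °C

T = 30.2 °C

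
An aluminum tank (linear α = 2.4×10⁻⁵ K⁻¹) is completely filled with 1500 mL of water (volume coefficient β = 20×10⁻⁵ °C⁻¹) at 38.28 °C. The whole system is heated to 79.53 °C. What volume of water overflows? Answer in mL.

7.92 mL

The tank also expands: β_container ≈ 3α = 7.2×10⁻⁵ /K
Net overflow = V₀(β_liq − 3α_cont)ΔT
β − 3α = 2.00×10⁻⁴ − 7.2×10⁻⁵ = 1.28×10⁻⁴ /K; ΔT = 41.25 K
ΔV = 1500 × 1.28×10⁻⁴ × 41.25 = 7.92 mL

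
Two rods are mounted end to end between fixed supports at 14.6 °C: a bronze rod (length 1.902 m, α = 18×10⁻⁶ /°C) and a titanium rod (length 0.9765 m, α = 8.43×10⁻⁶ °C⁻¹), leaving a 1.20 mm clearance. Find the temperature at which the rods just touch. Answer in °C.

α₁L₁ = 3.4236×10⁻⁵ m/K, α₂L₂ = 8.231895×10⁻⁶ m/K → total 4.2467895×10⁻⁵ m/K
ΔT = g/(α₁L₁+α₂L₂) = 1.20×10⁻³ / 4.2467895×10⁻⁵ = 28.257 K
T = 14.6 + 28.257 = 42.857 °C

T = 42.9 °C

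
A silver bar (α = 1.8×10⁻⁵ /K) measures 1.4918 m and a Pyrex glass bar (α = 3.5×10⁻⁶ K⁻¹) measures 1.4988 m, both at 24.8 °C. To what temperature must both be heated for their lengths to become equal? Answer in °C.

L₁(1 + α₁ΔT) = L₂(1 + α₂ΔT) ⇒ ΔT = (L₂ − L₁)/(α₁L₁ − α₂L₂)
L₂ − L₁ = 1.4988 − 1.4918 = 7.00×10⁻³ m
α₁L₁ − α₂L₂ = 1.8×10⁻⁵×1.4918 − 3.5×10⁻⁶×1.4988 = 2.16066×10⁻⁵ m/K
ΔT = 7.00×10⁻³ / 2.16066×10⁻⁵ = 323.975 K
T = 24.8 + 323.975 = 348.775 °C

T = 348.8 °C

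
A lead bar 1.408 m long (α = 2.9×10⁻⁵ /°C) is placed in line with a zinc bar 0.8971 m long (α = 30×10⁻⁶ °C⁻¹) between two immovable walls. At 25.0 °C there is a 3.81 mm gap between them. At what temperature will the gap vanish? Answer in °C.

T = 81.2 °C

Gap closes when ΔL₁ + ΔL₂ = 3.81 mm = 3.81×10⁻³ m
(α₁L₁ + α₂L₂)ΔT = g
α₁L₁ + α₂L₂ = 2.9×10⁻⁵×1.408 + 30×10⁻⁶×0.8971 = 6.7745×10⁻⁵ m/K
ΔT = 3.81×10⁻³ / 6.7745×10⁻⁵ = 56.240 K
T = 25.0 + 56.240 = 81.240 °C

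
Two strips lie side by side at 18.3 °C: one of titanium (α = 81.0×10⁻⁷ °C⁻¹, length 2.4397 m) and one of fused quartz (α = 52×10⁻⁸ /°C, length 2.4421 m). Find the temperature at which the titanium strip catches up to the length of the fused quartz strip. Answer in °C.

T = 148.1 °C

L₁(1 + α₁ΔT) = L₂(1 + α₂ΔT) ⇒ ΔT = (L₂ − L₁)/(α₁L₁ − α₂L₂)
L₂ − L₁ = 2.4421 − 2.4397 = 2.40×10⁻³ m
α₁L₁ − α₂L₂ = 81.0×10⁻⁷×2.4397 − 52×10⁻⁸×2.4421 = 1.8491678×10⁻⁵ m/K
ΔT = 2.40×10⁻³ / 1.8491678×10⁻⁵ = 129.788 K
T = 18.3 + 129.788 = 148.088 °C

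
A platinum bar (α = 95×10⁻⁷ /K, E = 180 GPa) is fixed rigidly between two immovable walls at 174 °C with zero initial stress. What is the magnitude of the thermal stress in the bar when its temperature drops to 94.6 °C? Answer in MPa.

Fully constrained: the free strain ε = αΔT is blocked, so σ = Eε = EαΔT.
|ΔT| = 79.4 K
σ = 180×10⁹ × 95×10⁻⁷ × 79.4 = 1.36×10⁸ Pa

σ = 136 MPa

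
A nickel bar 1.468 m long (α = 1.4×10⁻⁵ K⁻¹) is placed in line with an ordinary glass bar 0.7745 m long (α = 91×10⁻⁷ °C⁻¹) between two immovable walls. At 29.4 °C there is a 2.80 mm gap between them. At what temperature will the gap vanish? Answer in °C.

α₁L₁ = 2.0552×10⁻⁵ m/K, α₂L₂ = 7.04795×10⁻⁶ m/K → total 2.759995×10⁻⁵ m/K
ΔT = g/(α₁L₁+α₂L₂) = 2.80×10⁻³ / 2.759995×10⁻⁵ = 101.45 K
T = 29.4 + 101.45 = 130.85 °C

T = 131 °C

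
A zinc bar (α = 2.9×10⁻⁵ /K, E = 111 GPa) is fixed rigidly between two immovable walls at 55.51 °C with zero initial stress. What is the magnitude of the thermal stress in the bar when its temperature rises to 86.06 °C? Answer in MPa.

σ = 98.3 MPa

Fully constrained: the free strain ε = αΔT is blocked, so σ = Eε = EαΔT.
|ΔT| = 30.55 K
σ = 111×10⁹ × 2.9×10⁻⁵ × 30.55 = 9.83×10⁷ Pa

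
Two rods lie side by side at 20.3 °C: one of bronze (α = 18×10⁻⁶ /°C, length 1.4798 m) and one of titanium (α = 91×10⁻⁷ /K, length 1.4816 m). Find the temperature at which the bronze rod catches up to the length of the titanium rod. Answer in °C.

L₁(1 + α₁ΔT) = L₂(1 + α₂ΔT) ⇒ ΔT = (L₂ − L₁)/(α₁L₁ − α₂L₂)
L₂ − L₁ = 1.4816 − 1.4798 = 1.80×10⁻³ m
α₁L₁ − α₂L₂ = 18×10⁻⁶×1.4798 − 91×10⁻⁷×1.4816 = 1.315384×10⁻⁵ m/K
ΔT = 1.80×10⁻³ / 1.315384×10⁻⁵ = 136.842 K
T = 20.3 + 136.842 = 157.142 °C

T = 157.1 °C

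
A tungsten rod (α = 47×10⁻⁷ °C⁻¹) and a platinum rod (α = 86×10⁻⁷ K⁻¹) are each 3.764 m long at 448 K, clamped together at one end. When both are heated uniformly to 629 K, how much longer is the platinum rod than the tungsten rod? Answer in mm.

2.66 mm

ΔT = 181 K
tungsten: ΔL = 47×10⁻⁷ × 3.764 m × 181 = 3.2020×10⁻³ m = 3.2020 mm
platinum: ΔL = 86×10⁻⁷ × 3.764 m × 181 = 5.8590×10⁻³ m = 5.8590 mm
difference = 5.8590 − 3.2020 = 2.657 mm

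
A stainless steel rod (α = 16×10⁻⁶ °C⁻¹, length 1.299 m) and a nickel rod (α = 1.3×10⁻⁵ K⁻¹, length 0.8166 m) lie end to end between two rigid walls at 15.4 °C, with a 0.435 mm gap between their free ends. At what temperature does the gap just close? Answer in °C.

Gap closes when ΔL₁ + ΔL₂ = 0.435 mm = 4.35×10⁻⁴ m
(α₁L₁ + α₂L₂)ΔT = g
α₁L₁ + α₂L₂ = 16×10⁻⁶×1.299 + 1.3×10⁻⁵×0.8166 = 3.13998×10⁻⁵ m/K
ΔT = 4.35×10⁻⁴ / 3.13998×10⁻⁵ = 13.854 K
T = 15.4 + 13.854 = 29.254 °C

T = 29.3 °C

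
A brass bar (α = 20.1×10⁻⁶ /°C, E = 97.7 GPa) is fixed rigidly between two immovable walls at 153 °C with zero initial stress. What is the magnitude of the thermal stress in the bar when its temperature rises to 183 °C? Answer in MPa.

σ = 58.9 MPa

Fully constrained: the free strain ε = αΔT is blocked, so σ = Eε = EαΔT.
|ΔT| = 30 K
σ = 97.7×10⁹ × 20.1×10⁻⁶ × 30 = 5.89×10⁷ Pa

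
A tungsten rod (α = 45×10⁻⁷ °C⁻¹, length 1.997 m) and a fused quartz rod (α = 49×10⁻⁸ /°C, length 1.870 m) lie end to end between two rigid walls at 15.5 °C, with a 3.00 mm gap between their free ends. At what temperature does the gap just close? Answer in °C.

α₁L₁ = 8.9865×10⁻⁶ m/K, α₂L₂ = 9.163×10⁻⁷ m/K → total 9.9028×10⁻⁶ m/K
ΔT = g/(α₁L₁+α₂L₂) = 3.00×10⁻³ / 9.9028×10⁻⁶ = 302.94 K
T = 15.5 + 302.94 = 318.44 °C

T = 318 °C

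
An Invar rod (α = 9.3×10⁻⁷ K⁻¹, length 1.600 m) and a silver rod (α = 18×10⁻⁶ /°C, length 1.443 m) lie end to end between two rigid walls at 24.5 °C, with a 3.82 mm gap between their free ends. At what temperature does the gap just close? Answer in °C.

Gap closes when ΔL₁ + ΔL₂ = 3.82 mm = 3.82×10⁻³ m
(α₁L₁ + α₂L₂)ΔT = g
α₁L₁ + α₂L₂ = 9.3×10⁻⁷×1.600 + 18×10⁻⁶×1.443 = 2.7462×10⁻⁵ m/K
ΔT = 3.82×10⁻³ / 2.7462×10⁻⁵ = 139.10 K
T = 24.5 + 139.10 = 163.60 °C

T = 164 °C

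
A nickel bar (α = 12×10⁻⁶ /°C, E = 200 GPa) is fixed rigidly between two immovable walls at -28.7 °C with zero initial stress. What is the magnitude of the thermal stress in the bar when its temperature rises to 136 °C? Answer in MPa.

Fully constrained: the free strain ε = αΔT is blocked, so σ = Eε = EαΔT.
|ΔT| = 164.7 K
σ = 200×10⁹ × 12×10⁻⁶ × 164.7 = 3.95×10⁸ Pa

σ = 395 MPa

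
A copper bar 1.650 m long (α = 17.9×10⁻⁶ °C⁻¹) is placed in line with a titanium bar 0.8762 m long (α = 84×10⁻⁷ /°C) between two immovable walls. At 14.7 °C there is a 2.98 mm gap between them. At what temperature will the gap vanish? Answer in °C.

α₁L₁ = 2.9535×10⁻⁵ m/K, α₂L₂ = 7.36008×10⁻⁶ m/K → total 3.689508×10⁻⁵ m/K
ΔT = g/(α₁L₁+α₂L₂) = 2.98×10⁻³ / 3.689508×10⁻⁵ = 80.770 K
T = 14.7 + 80.770 = 95.470 °C

T = 95.5 °C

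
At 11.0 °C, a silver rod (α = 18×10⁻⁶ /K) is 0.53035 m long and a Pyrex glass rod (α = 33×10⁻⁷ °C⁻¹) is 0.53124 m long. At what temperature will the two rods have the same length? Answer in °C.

Equal length when α₁L₁ΔT − α₂L₂ΔT = L₂ − L₁ = 8.90×10⁻⁴ m
α₁L₁ = 9.5463×10⁻⁶, α₂L₂ = 1.753092×10⁻⁶ → Δ(αL) = 7.793208×10⁻⁶ m/K
ΔT = 8.90×10⁻⁴ / 7.793208×10⁻⁶ = 114.202 K, so T = 11.0 + 114.202 = 125.202 °C

T = 125.2 °C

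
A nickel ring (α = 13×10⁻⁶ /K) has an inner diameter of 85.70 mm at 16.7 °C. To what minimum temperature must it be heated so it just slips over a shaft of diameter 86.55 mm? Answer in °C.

Required Δd = 86.55 − 85.70 = 0.85 mm
Δd = αd₀ΔT ⇒ ΔT = Δd/(αd₀) = 0.85 / (13×10⁻⁶ × 85.70) = 762.95 K
T_min = 16.7 + 762.95 = 779.65 °C

T = 780 °C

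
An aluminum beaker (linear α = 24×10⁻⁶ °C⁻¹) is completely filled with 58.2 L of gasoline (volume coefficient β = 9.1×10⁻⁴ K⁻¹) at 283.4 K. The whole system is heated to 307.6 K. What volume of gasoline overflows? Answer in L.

The beaker also expands: β_container ≈ 3α = 7.2×10⁻⁵ /K
Net overflow = V₀(β_liq − 3α_cont)ΔT
β − 3α = 9.10×10⁻⁴ − 7.2×10⁻⁵ = 8.38×10⁻⁴ /K; ΔT = 24.2 K
ΔV = 58.2 × 8.38×10⁻⁴ × 24.2 = 1.18 L

1.18 L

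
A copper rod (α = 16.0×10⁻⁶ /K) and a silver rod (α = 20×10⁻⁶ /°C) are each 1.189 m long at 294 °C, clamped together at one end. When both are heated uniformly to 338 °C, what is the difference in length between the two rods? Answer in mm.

0.209 mm

ΔT = 44 K
copper: ΔL = 16.0×10⁻⁶ × 1.189 m × 44 = 8.3706×10⁻⁴ m = 0.83706 mm
silver: ΔL = 20×10⁻⁶ × 1.189 m × 44 = 1.0463×10⁻³ m = 1.0463 mm
difference = 1.0463 − 0.83706 = 0.20924 mm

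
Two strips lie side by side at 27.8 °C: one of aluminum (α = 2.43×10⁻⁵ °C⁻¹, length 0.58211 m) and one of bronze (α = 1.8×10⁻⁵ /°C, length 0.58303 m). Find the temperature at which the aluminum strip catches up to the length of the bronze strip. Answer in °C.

T = 279.8 °C

L₁(1 + α₁ΔT) = L₂(1 + α₂ΔT) ⇒ ΔT = (L₂ − L₁)/(α₁L₁ − α₂L₂)
L₂ − L₁ = 0.58303 − 0.58211 = 9.20×10⁻⁴ m
α₁L₁ − α₂L₂ = 2.43×10⁻⁵×0.58211 − 1.8×10⁻⁵×0.58303 = 3.650733×10⁻⁶ m/K
ΔT = 9.20×10⁻⁴ / 3.650733×10⁻⁶ = 252.004 K
T = 27.8 + 252.004 = 279.804 °C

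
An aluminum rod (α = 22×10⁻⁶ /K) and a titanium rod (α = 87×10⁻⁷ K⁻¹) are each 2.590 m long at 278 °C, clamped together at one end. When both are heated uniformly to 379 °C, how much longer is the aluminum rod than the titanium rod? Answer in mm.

3.48 mm

ΔT = 101 K
aluminum: ΔL = 22×10⁻⁶ × 2.590 m × 101 = 5.7550×10⁻³ m = 5.7550 mm
titanium: ΔL = 87×10⁻⁷ × 2.590 m × 101 = 2.2758×10⁻³ m = 2.2758 mm
difference = 5.7550 − 2.2758 = 3.4792 mm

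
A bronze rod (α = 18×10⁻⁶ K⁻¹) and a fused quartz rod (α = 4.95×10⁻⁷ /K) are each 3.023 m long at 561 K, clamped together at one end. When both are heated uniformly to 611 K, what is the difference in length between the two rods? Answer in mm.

2.65 mm

ΔT = 50 K
bronze: ΔL = 18×10⁻⁶ × 3.023 m × 50 = 2.7207×10⁻³ m = 2.7207 mm
fused quartz: ΔL = 4.95×10⁻⁷ × 3.023 m × 50 = 7.4819×10⁻⁵ m = 0.074819 mm
difference = 2.7207 − 0.074819 = 2.645881 mm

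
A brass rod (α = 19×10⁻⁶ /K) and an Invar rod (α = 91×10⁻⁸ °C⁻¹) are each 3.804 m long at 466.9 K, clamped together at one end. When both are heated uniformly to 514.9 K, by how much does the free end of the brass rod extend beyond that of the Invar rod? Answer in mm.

3.30 mm

ΔT = 48.0 K
brass: ΔL = 19×10⁻⁶ × 3.804 m × 48.0 = 3.4692×10⁻³ m = 3.4692 mm
Invar: ΔL = 91×10⁻⁸ × 3.804 m × 48.0 = 1.6616×10⁻⁴ m = 0.16616 mm
difference = 3.4692 − 0.16616 = 3.30304 mm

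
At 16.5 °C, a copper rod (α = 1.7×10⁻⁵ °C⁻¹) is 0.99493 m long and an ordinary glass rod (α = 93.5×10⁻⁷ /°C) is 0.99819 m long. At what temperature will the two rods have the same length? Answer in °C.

L₁(1 + α₁ΔT) = L₂(1 + α₂ΔT) ⇒ ΔT = (L₂ − L₁)/(α₁L₁ − α₂L₂)
L₂ − L₁ = 0.99819 − 0.99493 = 3.26×10⁻³ m
α₁L₁ − α₂L₂ = 1.7×10⁻⁵×0.99493 − 93.5×10⁻⁷×0.99819 = 7.5807335×10⁻⁶ m/K
ΔT = 3.26×10⁻³ / 7.5807335×10⁻⁶ = 430.038 K
T = 16.5 + 430.038 = 446.538 °C

T = 446.5 °C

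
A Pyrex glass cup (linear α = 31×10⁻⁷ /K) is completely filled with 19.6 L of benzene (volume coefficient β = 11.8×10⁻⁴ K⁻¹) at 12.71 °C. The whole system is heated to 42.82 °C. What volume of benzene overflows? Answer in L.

The cup also expands: β_container ≈ 3α = 9.3×10⁻⁶ /K
Net overflow = V₀(β_liq − 3α_cont)ΔT
β − 3α = 1.18×10⁻³ − 9.3×10⁻⁶ = 1.1707×10⁻³ /K; ΔT = 30.11 K
ΔV = 19.6 × 1.1707×10⁻³ × 30.11 = 0.691 L

0.691 L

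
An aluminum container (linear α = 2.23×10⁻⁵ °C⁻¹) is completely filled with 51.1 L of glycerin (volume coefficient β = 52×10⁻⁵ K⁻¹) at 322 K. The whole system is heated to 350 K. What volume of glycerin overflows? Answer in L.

0.648 L

The container also expands: β_container ≈ 3α = 6.69×10⁻⁵ /K
Net overflow = V₀(β_liq − 3α_cont)ΔT
β − 3α = 5.20×10⁻⁴ − 6.69×10⁻⁵ = 4.531×10⁻⁴ /K; ΔT = 28 K
ΔV = 51.1 × 4.531×10⁻⁴ × 28 = 0.648 L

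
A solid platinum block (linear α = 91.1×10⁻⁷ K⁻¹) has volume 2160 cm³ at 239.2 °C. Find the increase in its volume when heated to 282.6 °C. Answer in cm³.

ΔV = 2.56 cm³

Isotropic solid: β ≈ 3α = 2.7×10⁻⁵ /K; ΔT = 43.4 K
ΔV = 3αV₀ΔT = 3(91.1×10⁻⁷)(2160)(43.4) = 2.56 cm³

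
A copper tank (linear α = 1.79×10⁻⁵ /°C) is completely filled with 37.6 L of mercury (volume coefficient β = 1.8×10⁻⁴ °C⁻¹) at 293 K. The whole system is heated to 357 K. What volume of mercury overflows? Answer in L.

0.304 L

The tank also expands: β_container ≈ 3α = 5.37×10⁻⁵ /K
Net overflow = V₀(β_liq − 3α_cont)ΔT
β − 3α = 1.80×10⁻⁴ − 5.37×10⁻⁵ = 1.263×10⁻⁴ /K; ΔT = 64 K
ΔV = 37.6 × 1.263×10⁻⁴ × 64 = 0.304 L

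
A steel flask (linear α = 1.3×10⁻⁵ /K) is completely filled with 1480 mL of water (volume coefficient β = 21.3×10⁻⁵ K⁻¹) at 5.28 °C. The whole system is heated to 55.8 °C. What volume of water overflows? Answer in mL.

The flask also expands: β_container ≈ 3α = 3.9×10⁻⁵ /K
Net overflow = V₀(β_liq − 3α_cont)ΔT
β − 3α = 2.13×10⁻⁴ − 3.9×10⁻⁵ = 1.74×10⁻⁴ /K; ΔT = 50.52 K
ΔV = 1480 × 1.74×10⁻⁴ × 50.52 = 13.0 mL

13.0 mL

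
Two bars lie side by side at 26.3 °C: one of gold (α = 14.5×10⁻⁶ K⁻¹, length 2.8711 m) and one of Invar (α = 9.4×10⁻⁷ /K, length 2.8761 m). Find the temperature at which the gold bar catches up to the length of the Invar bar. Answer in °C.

L₁(1 + α₁ΔT) = L₂(1 + α₂ΔT) ⇒ ΔT = (L₂ − L₁)/(α₁L₁ − α₂L₂)
L₂ − L₁ = 2.8761 − 2.8711 = 5.00×10⁻³ m
α₁L₁ − α₂L₂ = 14.5×10⁻⁶×2.8711 − 9.4×10⁻⁷×2.8761 = 3.8927416×10⁻⁵ m/K
ΔT = 5.00×10⁻³ / 3.8927416×10⁻⁵ = 128.444 K
T = 26.3 + 128.444 = 154.744 °C

T = 154.7 °C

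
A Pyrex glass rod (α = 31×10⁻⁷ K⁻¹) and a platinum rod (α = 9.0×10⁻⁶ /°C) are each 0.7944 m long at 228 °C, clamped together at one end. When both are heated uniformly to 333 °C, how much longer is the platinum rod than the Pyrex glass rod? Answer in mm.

ΔT = 105 K
Pyrex glass: ΔL = 31×10⁻⁷ × 0.7944 m × 105 = 2.5858×10⁻⁴ m = 0.25858 mm
platinum: ΔL = 9.0×10⁻⁶ × 0.7944 m × 105 = 7.5071×10⁻⁴ m = 0.75071 mm
difference = 0.75071 − 0.25858 = 0.49213 mm

0.492 mm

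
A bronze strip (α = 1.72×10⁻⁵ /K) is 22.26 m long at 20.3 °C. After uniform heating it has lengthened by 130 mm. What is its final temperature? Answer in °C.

ΔL = αL₀ΔT ⇒ ΔT = ΔL / (αL₀)
ΔT = 130×10⁻³ m / (1.72×10⁻⁵ × 22.26 m) = 339.54 K
T = 20.3 + 339.54 = 359.84 °C

T = 360 °C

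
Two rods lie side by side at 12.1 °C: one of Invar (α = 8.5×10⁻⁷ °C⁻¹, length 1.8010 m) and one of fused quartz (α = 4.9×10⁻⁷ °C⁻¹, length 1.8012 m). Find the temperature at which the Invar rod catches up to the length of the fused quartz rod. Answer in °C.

T = 320.6 °C

L₁(1 + α₁ΔT) = L₂(1 + α₂ΔT) ⇒ ΔT = (L₂ − L₁)/(α₁L₁ − α₂L₂)
L₂ − L₁ = 1.8012 − 1.8010 = 2.00×10⁻⁴ m
α₁L₁ − α₂L₂ = 8.5×10⁻⁷×1.8010 − 4.9×10⁻⁷×1.8012 = 6.48262×10⁻⁷ m/K
ΔT = 2.00×10⁻⁴ / 6.48262×10⁻⁷ = 308.517 K
T = 12.1 + 308.517 = 320.617 °C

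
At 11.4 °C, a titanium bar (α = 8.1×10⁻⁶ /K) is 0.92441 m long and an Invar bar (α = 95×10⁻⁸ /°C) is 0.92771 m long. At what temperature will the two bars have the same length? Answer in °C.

T = 510.9 °C

Equal length when α₁L₁ΔT − α₂L₂ΔT = L₂ − L₁ = 3.30×10⁻³ m
α₁L₁ = 7.487721×10⁻⁶, α₂L₂ = 8.813245×10⁻⁷ → Δ(αL) = 6.6063965×10⁻⁶ m/K
ΔT = 3.30×10⁻³ / 6.6063965×10⁻⁶ = 499.516 K, so T = 11.4 + 499.516 = 510.916 °C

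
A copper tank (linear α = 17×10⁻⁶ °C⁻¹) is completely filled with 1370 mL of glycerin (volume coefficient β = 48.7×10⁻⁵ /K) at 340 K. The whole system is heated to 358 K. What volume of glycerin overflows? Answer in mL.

10.8 mL

The tank also expands: β_container ≈ 3α = 5.1×10⁻⁵ /K
Net overflow = V₀(β_liq − 3α_cont)ΔT
β − 3α = 4.87×10⁻⁴ − 5.1×10⁻⁵ = 4.36×10⁻⁴ /K; ΔT = 18 K
ΔV = 1370 × 4.36×10⁻⁴ × 18 = 10.8 mL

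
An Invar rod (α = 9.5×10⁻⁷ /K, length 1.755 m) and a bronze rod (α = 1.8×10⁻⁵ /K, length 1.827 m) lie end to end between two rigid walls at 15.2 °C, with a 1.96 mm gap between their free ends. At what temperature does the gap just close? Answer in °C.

α₁L₁ = 1.66725×10⁻⁶ m/K, α₂L₂ = 3.2886×10⁻⁵ m/K → total 3.455325×10⁻⁵ m/K
ΔT = g/(α₁L₁+α₂L₂) = 1.96×10⁻³ / 3.455325×10⁻⁵ = 56.724 K
T = 15.2 + 56.724 = 71.924 °C

T = 71.9 °C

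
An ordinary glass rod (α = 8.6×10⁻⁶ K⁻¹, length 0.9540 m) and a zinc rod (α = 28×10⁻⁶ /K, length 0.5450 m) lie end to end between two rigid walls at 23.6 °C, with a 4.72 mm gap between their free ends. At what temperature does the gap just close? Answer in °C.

T = 225 °C

Gap closes when ΔL₁ + ΔL₂ = 4.72 mm = 4.72×10⁻³ m
(α₁L₁ + α₂L₂)ΔT = g
α₁L₁ + α₂L₂ = 8.6×10⁻⁶×0.9540 + 28×10⁻⁶×0.5450 = 2.34644×10⁻⁵ m/K
ΔT = 4.72×10⁻³ / 2.34644×10⁻⁵ = 201.16 K
T = 23.6 + 201.16 = 224.76 °C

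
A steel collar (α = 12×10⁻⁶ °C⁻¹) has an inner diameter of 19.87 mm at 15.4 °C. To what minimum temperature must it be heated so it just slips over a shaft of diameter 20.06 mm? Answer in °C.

T = 812 °C

Required Δd = 20.06 − 19.87 = 0.19 mm
Δd = αd₀ΔT ⇒ ΔT = Δd/(αd₀) = 0.19 / (12×10⁻⁶ × 19.87) = 796.85 K
T_min = 15.4 + 796.85 = 812.25 °C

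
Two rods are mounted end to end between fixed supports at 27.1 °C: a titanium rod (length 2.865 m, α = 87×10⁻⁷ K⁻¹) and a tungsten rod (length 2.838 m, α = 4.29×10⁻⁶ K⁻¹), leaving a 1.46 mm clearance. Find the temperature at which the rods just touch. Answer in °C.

T = 66.5 °C

Gap closes when ΔL₁ + ΔL₂ = 1.46 mm = 1.46×10⁻³ m
(α₁L₁ + α₂L₂)ΔT = g
α₁L₁ + α₂L₂ = 87×10⁻⁷×2.865 + 4.29×10⁻⁶×2.838 = 3.710052×10⁻⁵ m/K
ΔT = 1.46×10⁻³ / 3.710052×10⁻⁵ = 39.353 K
T = 27.1 + 39.353 = 66.453 °C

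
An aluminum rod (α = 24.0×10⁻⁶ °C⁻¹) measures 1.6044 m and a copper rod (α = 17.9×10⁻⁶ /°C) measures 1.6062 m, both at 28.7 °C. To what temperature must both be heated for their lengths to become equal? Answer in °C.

L₁(1 + α₁ΔT) = L₂(1 + α₂ΔT) ⇒ ΔT = (L₂ − L₁)/(α₁L₁ − α₂L₂)
L₂ − L₁ = 1.6062 − 1.6044 = 1.80×10⁻³ m
α₁L₁ − α₂L₂ = 24.0×10⁻⁶×1.6044 − 17.9×10⁻⁶×1.6062 = 9.75462×10⁻⁶ m/K
ΔT = 1.80×10⁻³ / 9.75462×10⁻⁶ = 184.528 K
T = 28.7 + 184.528 = 213.228 °C

T = 213.2 °C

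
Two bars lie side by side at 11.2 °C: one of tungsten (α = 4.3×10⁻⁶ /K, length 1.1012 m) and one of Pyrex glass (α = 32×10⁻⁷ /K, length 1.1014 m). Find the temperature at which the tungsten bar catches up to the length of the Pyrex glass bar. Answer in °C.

T = 176.4 °C

L₁(1 + α₁ΔT) = L₂(1 + α₂ΔT) ⇒ ΔT = (L₂ − L₁)/(α₁L₁ − α₂L₂)
L₂ − L₁ = 1.1014 − 1.1012 = 2.00×10⁻⁴ m
α₁L₁ − α₂L₂ = 4.3×10⁻⁶×1.1012 − 32×10⁻⁷×1.1014 = 1.21068×10⁻⁶ m/K
ΔT = 2.00×10⁻⁴ / 1.21068×10⁻⁶ = 165.196 K
T = 11.2 + 165.196 = 176.396 °C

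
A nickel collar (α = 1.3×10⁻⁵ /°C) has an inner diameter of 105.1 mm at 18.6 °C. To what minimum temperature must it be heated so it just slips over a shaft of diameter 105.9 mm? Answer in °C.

Required Δd = 105.9 − 105.1 = 0.8 mm
Δd = αd₀ΔT ⇒ ΔT = Δd/(αd₀) = 0.8 / (1.3×10⁻⁵ × 105.1) = 585.52 K
T_min = 18.6 + 585.52 = 604.12 °C

T = 604 °C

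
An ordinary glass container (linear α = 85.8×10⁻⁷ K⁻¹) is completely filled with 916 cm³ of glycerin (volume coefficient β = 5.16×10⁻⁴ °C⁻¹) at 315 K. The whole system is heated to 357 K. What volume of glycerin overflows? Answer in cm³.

The container also expands: β_container ≈ 3α = 2.574×10⁻⁵ /K
Net overflow = V₀(β_liq − 3α_cont)ΔT
β − 3α = 5.16×10⁻⁴ − 2.574×10⁻⁵ = 4.9026×10⁻⁴ /K; ΔT = 42 K
ΔV = 916 × 4.9026×10⁻⁴ × 42 = 18.9 cm³

18.9 cm³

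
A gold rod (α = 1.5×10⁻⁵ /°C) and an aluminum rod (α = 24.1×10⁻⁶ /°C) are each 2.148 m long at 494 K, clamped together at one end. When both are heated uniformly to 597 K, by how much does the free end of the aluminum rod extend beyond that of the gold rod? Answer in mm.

ΔT = 103 K
gold: ΔL = 1.5×10⁻⁵ × 2.148 m × 103 = 3.3187×10⁻³ m = 3.3187 mm
aluminum: ΔL = 24.1×10⁻⁶ × 2.148 m × 103 = 5.3320×10⁻³ m = 5.3320 mm
difference = 5.3320 − 3.3187 = 2.0133 mm

2.01 mm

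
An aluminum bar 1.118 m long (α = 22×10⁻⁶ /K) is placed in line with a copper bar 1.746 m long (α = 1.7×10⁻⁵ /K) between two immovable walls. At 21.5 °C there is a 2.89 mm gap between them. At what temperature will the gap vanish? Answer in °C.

Gap closes when ΔL₁ + ΔL₂ = 2.89 mm = 2.89×10⁻³ m
(α₁L₁ + α₂L₂)ΔT = g
α₁L₁ + α₂L₂ = 22×10⁻⁶×1.118 + 1.7×10⁻⁵×1.746 = 5.4278×10⁻⁵ m/K
ΔT = 2.89×10⁻³ / 5.4278×10⁻⁵ = 53.244 K
T = 21.5 + 53.244 = 74.744 °C

T = 74.7 °C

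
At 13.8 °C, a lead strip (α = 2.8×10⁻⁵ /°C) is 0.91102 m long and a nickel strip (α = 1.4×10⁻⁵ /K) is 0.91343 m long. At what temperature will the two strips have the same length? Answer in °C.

L₁(1 + α₁ΔT) = L₂(1 + α₂ΔT) ⇒ ΔT = (L₂ − L₁)/(α₁L₁ − α₂L₂)
L₂ − L₁ = 0.91343 − 0.91102 = 2.41×10⁻³ m
α₁L₁ − α₂L₂ = 2.8×10⁻⁵×0.91102 − 1.4×10⁻⁵×0.91343 = 1.272054×10⁻⁵ m/K
ΔT = 2.41×10⁻³ / 1.272054×10⁻⁵ = 189.457 K
T = 13.8 + 189.457 = 203.257 °C

T = 203.3 °C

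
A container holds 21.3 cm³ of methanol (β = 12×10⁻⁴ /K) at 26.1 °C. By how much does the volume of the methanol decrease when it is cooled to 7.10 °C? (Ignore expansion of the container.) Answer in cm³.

|ΔT| = |7.10 − 26.1| = 19.00 K
ΔV = βV₀ΔT = (12×10⁻⁴)(21.3)(19.00) = 0.486 cm³

ΔV = 0.486 cm³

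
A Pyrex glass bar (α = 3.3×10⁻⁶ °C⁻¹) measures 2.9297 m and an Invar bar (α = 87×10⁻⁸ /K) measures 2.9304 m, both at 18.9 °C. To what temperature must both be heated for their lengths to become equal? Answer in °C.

Equal length when α₁L₁ΔT − α₂L₂ΔT = L₂ − L₁ = 7.00×10⁻⁴ m
α₁L₁ = 9.66801×10⁻⁶, α₂L₂ = 2.549448×10⁻⁶ → Δ(αL) = 7.118562×10⁻⁶ m/K
ΔT = 7.00×10⁻⁴ / 7.118562×10⁻⁶ = 98.334 K, so T = 18.9 + 98.334 = 117.234 °C

T = 117.2 °C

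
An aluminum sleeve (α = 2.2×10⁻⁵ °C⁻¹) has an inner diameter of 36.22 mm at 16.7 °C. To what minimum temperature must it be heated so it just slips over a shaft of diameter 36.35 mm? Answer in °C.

T = 180 °C

Required Δd = 36.35 − 36.22 = 0.13 mm
Δd = αd₀ΔT ⇒ ΔT = Δd/(αd₀) = 0.13 / (2.2×10⁻⁵ × 36.22) = 163.14 K
T_min = 16.7 + 163.14 = 179.84 °C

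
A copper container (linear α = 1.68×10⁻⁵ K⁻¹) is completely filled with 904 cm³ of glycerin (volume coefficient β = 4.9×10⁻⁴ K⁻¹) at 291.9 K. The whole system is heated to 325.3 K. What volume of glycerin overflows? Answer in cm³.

13.3 cm³

The container also expands: β_container ≈ 3α = 5.04×10⁻⁵ /K
Net overflow = V₀(β_liq − 3α_cont)ΔT
β − 3α = 4.90×10⁻⁴ − 5.04×10⁻⁵ = 4.396×10⁻⁴ /K; ΔT = 33.4 K
ΔV = 904 × 4.396×10⁻⁴ × 33.4 = 13.3 cm³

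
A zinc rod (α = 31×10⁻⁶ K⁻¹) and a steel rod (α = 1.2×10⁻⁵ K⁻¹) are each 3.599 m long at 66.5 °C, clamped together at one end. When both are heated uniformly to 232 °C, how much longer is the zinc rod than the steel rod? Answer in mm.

ΔT = 165.5 K
zinc: ΔL = 31×10⁻⁶ × 3.599 m × 165.5 = 1.8465×10⁻² m = 18.465 mm
steel: ΔL = 1.2×10⁻⁵ × 3.599 m × 165.5 = 7.1476×10⁻³ m = 7.1476 mm
difference = 18.465 − 7.1476 = 11.3174 mm

11.3 mm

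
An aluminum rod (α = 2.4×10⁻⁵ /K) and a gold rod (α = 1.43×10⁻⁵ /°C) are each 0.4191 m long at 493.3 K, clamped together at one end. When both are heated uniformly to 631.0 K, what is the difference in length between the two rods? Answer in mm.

0.560 mm

ΔT = 137.7 K
aluminum: ΔL = 2.4×10⁻⁵ × 0.4191 m × 137.7 = 1.3850×10⁻³ m = 1.3850 mm
gold: ΔL = 1.43×10⁻⁵ × 0.4191 m × 137.7 = 8.2525×10⁻⁴ m = 0.82525 mm
difference = 1.3850 − 0.82525 = 0.55975 mm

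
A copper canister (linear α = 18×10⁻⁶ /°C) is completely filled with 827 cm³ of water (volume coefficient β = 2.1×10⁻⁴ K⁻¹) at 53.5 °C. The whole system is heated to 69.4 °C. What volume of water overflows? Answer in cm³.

2.05 cm³

The canister also expands: β_container ≈ 3α = 5.4×10⁻⁵ /K
Net overflow = V₀(β_liq − 3α_cont)ΔT
β − 3α = 2.10×10⁻⁴ − 5.4×10⁻⁵ = 1.56×10⁻⁴ /K; ΔT = 15.9 K
ΔV = 827 × 1.56×10⁻⁴ × 15.9 = 2.05 cm³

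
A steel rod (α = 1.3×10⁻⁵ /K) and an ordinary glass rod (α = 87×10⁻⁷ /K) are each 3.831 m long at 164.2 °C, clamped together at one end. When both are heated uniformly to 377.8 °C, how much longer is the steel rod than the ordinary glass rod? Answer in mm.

ΔT = 213.6 K
steel: ΔL = 1.3×10⁻⁵ × 3.831 m × 213.6 = 1.0638×10⁻² m = 10.638 mm
ordinary glass: ΔL = 87×10⁻⁷ × 3.831 m × 213.6 = 7.1192×10⁻³ m = 7.1192 mm
difference = 10.638 − 7.1192 = 3.5188 mm

3.52 mm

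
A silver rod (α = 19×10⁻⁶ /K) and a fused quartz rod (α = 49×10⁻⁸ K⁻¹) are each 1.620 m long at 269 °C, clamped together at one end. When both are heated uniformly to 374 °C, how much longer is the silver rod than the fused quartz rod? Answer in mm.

ΔT = 105 K
silver: ΔL = 19×10⁻⁶ × 1.620 m × 105 = 3.2319×10⁻³ m = 3.2319 mm
fused quartz: ΔL = 49×10⁻⁸ × 1.620 m × 105 = 8.3349×10⁻⁵ m = 0.083349 mm
difference = 3.2319 − 0.083349 = 3.148551 mm

3.15 mm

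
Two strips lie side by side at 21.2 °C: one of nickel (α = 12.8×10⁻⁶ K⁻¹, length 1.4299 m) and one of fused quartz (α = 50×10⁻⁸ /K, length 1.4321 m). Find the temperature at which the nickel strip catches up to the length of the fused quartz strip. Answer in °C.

T = 146.3 °C

L₁(1 + α₁ΔT) = L₂(1 + α₂ΔT) ⇒ ΔT = (L₂ − L₁)/(α₁L₁ − α₂L₂)
L₂ − L₁ = 1.4321 − 1.4299 = 2.20×10⁻³ m
α₁L₁ − α₂L₂ = 12.8×10⁻⁶×1.4299 − 50×10⁻⁸×1.4321 = 1.758667×10⁻⁵ m/K
ΔT = 2.20×10⁻³ / 1.758667×10⁻⁵ = 125.095 K
T = 21.2 + 125.095 = 146.295 °C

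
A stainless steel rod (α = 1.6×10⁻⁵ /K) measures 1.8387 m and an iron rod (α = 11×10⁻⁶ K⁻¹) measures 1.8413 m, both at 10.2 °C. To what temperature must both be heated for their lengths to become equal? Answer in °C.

L₁(1 + α₁ΔT) = L₂(1 + α₂ΔT) ⇒ ΔT = (L₂ − L₁)/(α₁L₁ − α₂L₂)
L₂ − L₁ = 1.8413 − 1.8387 = 2.60×10⁻³ m
α₁L₁ − α₂L₂ = 1.6×10⁻⁵×1.8387 − 11×10⁻⁶×1.8413 = 9.1649×10⁻⁶ m/K
ΔT = 2.60×10⁻³ / 9.1649×10⁻⁶ = 283.691 K
T = 10.2 + 283.691 = 293.891 °C

T = 293.9 °C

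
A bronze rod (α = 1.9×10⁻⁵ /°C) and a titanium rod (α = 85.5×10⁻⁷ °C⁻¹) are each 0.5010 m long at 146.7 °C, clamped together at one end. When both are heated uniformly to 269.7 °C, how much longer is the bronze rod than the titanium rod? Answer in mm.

ΔT = 123.0 K
bronze: ΔL = 1.9×10⁻⁵ × 0.5010 m × 123.0 = 1.1708×10⁻³ m = 1.1708 mm
titanium: ΔL = 85.5×10⁻⁷ × 0.5010 m × 123.0 = 5.2688×10⁻⁴ m = 0.52688 mm
difference = 1.1708 − 0.52688 = 0.64392 mm

0.644 mm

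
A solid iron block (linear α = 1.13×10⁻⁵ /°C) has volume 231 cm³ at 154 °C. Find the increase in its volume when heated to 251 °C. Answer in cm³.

ΔV = 0.760 cm³

Isotropic solid: β ≈ 3α = 3.4×10⁻⁵ /K; ΔT = 97 K
ΔV = 3αV₀ΔT = 3(1.13×10⁻⁵)(231)(97) = 0.760 cm³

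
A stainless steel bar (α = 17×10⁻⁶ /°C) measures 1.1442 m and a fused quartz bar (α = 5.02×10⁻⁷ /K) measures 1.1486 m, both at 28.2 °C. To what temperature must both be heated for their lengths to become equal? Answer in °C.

Equal length when α₁L₁ΔT − α₂L₂ΔT = L₂ − L₁ = 4.40×10⁻³ m
α₁L₁ = 1.94514×10⁻⁵, α₂L₂ = 5.765972×10⁻⁷ → Δ(αL) = 1.88748028×10⁻⁵ m/K
ΔT = 4.40×10⁻³ / 1.88748028×10⁻⁵ = 233.115 K, so T = 28.2 + 233.115 = 261.315 °C

T = 261.3 °C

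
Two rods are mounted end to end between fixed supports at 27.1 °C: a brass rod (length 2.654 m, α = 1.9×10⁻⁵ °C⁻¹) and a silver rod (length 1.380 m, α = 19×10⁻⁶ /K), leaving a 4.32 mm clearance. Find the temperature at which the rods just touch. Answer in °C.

T = 83.5 °C

α₁L₁ = 5.0426×10⁻⁵ m/K, α₂L₂ = 2.622×10⁻⁵ m/K → total 7.6646×10⁻⁵ m/K
ΔT = g/(α₁L₁+α₂L₂) = 4.32×10⁻³ / 7.6646×10⁻⁵ = 56.363 K
T = 27.1 + 56.363 = 83.463 °C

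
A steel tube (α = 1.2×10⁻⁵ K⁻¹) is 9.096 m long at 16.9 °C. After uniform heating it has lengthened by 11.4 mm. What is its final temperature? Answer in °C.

ΔL = αL₀ΔT ⇒ ΔT = ΔL / (αL₀)
ΔT = 11.4×10⁻³ m / (1.2×10⁻⁵ × 9.096 m) = 104.44 K
T = 16.9 + 104.44 = 121.34 °C

T = 121 °C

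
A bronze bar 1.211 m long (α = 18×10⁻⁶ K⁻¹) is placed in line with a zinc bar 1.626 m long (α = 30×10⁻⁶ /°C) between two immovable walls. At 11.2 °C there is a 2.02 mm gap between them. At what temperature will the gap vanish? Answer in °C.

α₁L₁ = 2.1798×10⁻⁵ m/K, α₂L₂ = 4.878×10⁻⁵ m/K → total 7.0578×10⁻⁵ m/K
ΔT = g/(α₁L₁+α₂L₂) = 2.02×10⁻³ / 7.0578×10⁻⁵ = 28.621 K
T = 11.2 + 28.621 = 39.821 °C

T = 39.8 °C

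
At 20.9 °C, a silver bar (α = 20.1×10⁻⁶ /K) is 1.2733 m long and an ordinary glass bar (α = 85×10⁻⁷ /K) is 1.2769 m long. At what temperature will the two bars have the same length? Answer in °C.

L₁(1 + α₁ΔT) = L₂(1 + α₂ΔT) ⇒ ΔT = (L₂ − L₁)/(α₁L₁ − α₂L₂)
L₂ − L₁ = 1.2769 − 1.2733 = 3.60×10⁻³ m
α₁L₁ − α₂L₂ = 20.1×10⁻⁶×1.2733 − 85×10⁻⁷×1.2769 = 1.473968×10⁻⁵ m/K
ΔT = 3.60×10⁻³ / 1.473968×10⁻⁵ = 244.239 K
T = 20.9 + 244.239 = 265.139 °C

T = 265.1 °C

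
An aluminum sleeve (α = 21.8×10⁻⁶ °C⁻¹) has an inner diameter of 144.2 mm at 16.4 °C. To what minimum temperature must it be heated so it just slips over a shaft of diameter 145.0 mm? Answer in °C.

T = 271 °C

Required Δd = 145.0 − 144.2 = 0.8 mm
Δd = αd₀ΔT ⇒ ΔT = Δd/(αd₀) = 0.8 / (21.8×10⁻⁶ × 144.2) = 254.49 K
T_min = 16.4 + 254.49 = 270.89 °C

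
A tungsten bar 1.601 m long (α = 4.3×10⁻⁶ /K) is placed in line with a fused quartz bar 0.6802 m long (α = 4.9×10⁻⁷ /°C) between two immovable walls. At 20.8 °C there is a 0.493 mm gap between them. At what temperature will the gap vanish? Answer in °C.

T = 89.1 °C

α₁L₁ = 6.8843×10⁻⁶ m/K, α₂L₂ = 3.33298×10⁻⁷ m/K → total 7.217598×10⁻⁶ m/K
ΔT = g/(α₁L₁+α₂L₂) = 4.93×10⁻⁴ / 7.217598×10⁻⁶ = 68.305 K
T = 20.8 + 68.305 = 89.105 °C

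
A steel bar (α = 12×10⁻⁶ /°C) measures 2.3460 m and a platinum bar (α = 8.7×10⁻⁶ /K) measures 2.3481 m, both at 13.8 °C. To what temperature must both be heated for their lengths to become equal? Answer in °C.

T = 285.7 °C

Equal length when α₁L₁ΔT − α₂L₂ΔT = L₂ − L₁ = 2.10×10⁻³ m
α₁L₁ = 2.8152×10⁻⁵, α₂L₂ = 2.042847×10⁻⁵ → Δ(αL) = 7.72353×10⁻⁶ m/K
ΔT = 2.10×10⁻³ / 7.72353×10⁻⁶ = 271.896 K, so T = 13.8 + 271.896 = 285.696 °C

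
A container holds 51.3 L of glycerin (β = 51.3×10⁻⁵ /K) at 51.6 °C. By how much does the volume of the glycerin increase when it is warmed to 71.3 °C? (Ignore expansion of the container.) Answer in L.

|ΔT| = |71.3 − 51.6| = 19.7 K
ΔV = βV₀ΔT = (51.3×10⁻⁵)(51.3)(19.7) = 0.518 L

ΔV = 0.518 L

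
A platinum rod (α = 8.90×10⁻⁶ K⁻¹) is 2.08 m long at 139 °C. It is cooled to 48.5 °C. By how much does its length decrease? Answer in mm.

|ΔT| = |48.5 − 139| = 90.5 K
ΔL = αL₀ΔT = (8.90×10⁻⁶)(2.08)(90.5) = 1.68×10⁻³ m

ΔL = 1.68 mm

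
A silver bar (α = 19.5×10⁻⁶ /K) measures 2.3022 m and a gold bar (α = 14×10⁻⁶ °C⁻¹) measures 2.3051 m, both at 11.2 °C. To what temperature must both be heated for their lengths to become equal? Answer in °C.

T = 241.0 °C

L₁(1 + α₁ΔT) = L₂(1 + α₂ΔT) ⇒ ΔT = (L₂ − L₁)/(α₁L₁ − α₂L₂)
L₂ − L₁ = 2.3051 − 2.3022 = 2.90×10⁻³ m
α₁L₁ − α₂L₂ = 19.5×10⁻⁶×2.3022 − 14×10⁻⁶×2.3051 = 1.26215×10⁻⁵ m/K
ΔT = 2.90×10⁻³ / 1.26215×10⁻⁵ = 229.767 K
T = 11.2 + 229.767 = 240.967 °C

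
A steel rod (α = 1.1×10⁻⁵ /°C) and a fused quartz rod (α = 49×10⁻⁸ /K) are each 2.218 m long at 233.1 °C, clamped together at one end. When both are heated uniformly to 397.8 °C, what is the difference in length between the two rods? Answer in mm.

ΔT = 164.7 K
steel: ΔL = 1.1×10⁻⁵ × 2.218 m × 164.7 = 4.0184×10⁻³ m = 4.0184 mm
fused quartz: ΔL = 49×10⁻⁸ × 2.218 m × 164.7 = 1.7900×10⁻⁴ m = 0.17900 mm
difference = 4.0184 − 0.17900 = 3.8394 mm

3.84 mm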